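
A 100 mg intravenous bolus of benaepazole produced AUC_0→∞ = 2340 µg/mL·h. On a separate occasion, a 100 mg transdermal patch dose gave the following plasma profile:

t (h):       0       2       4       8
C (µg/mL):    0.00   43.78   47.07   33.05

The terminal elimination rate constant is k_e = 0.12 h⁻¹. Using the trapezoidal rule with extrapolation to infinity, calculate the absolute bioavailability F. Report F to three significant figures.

F = 0.244

Trapezoidal AUC_0→8 (transdermal patch):
  [0→2]: (0.00+43.78)/2 × 2 = 43.78
  [2→4]: (43.78+47.07)/2 × 2 = 90.85
  [4→8]: (47.07+33.05)/2 × 4 = 160.24
  Sum = 294.87 µg/mL·h
Tail: C_last/k_e = 33.05/0.12 = 275.417
AUC_0→∞ (transdermal patch) = 294.87 + 275.417 = 570.287 µg/mL·h
F = (AUC_ev/D_ev)/(AUC_iv/D_iv) = (570.287/100)/(2340/100) = 5.70287/23.4 = 0.2437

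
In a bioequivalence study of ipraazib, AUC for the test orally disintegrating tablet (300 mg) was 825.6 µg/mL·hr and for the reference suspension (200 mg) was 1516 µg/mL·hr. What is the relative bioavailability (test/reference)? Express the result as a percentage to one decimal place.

F_rel = 36.3%

F_rel = (AUC_test/D_test) / (AUC_ref/D_ref)
      = (825.6/300) / (1516/200)
      = 2.752 / 7.58 = 0.3631 = 36.31%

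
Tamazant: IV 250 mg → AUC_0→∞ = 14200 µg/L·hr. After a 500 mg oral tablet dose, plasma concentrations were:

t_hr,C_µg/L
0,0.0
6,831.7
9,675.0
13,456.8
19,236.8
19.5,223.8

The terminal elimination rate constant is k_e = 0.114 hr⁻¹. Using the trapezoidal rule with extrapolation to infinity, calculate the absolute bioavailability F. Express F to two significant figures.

Trapezoidal AUC_0→19.5 (oral tablet):
  [0→6]: (0.0+831.7)/2 × 6 = 2495.1
  [6→9]: (831.7+675.0)/2 × 3 = 2260.05
  [9→13]: (675.0+456.8)/2 × 4 = 2263.6
  [13→19]: (456.8+236.8)/2 × 6 = 2080.8
  [19→19.5]: (236.8+223.8)/2 × 0.5 = 115.15
  Sum = 9214.7 µg/L·hr
Tail: C_last/k_e = 223.8/0.114 = 1963.158
AUC_0→∞ (oral tablet) = 9214.7 + 1963.158 = 11177.858 µg/L·hr
F = (AUC_ev/D_ev)/(AUC_iv/D_iv) = (11177.858/500)/(14200/250) = 22.355716/56.8 = 0.3936

F = 0.39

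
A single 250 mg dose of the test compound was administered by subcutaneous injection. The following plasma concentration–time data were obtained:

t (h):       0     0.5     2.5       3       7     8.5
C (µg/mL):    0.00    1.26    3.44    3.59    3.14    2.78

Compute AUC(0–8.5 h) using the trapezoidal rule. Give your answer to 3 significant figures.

AUC = 24.7 µg/mL·h

Trapezoidal AUC_0→8.5:
  [0→0.5]: (0.00+1.26)/2 × 0.5 = 0.315
  [0.5→2.5]: (1.26+3.44)/2 × 2 = 4.7
  [2.5→3]: (3.44+3.59)/2 × 0.5 = 1.7575
  [3→7]: (3.59+3.14)/2 × 4 = 13.46
  [7→8.5]: (3.14+2.78)/2 × 1.5 = 4.44
  Sum = 24.6725 µg/mL·h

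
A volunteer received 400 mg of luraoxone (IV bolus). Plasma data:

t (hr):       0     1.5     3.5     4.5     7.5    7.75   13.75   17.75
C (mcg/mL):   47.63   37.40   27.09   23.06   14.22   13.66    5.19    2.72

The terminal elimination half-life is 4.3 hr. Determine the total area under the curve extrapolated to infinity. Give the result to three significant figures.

Trapezoidal AUC_0→17.75:
  [0→1.5]: (47.63+37.40)/2 × 1.5 = 63.7725
  [1.5→3.5]: (37.40+27.09)/2 × 2 = 64.49
  [3.5→4.5]: (27.09+23.06)/2 × 1 = 25.075
  [4.5→7.5]: (23.06+14.22)/2 × 3 = 55.92
  [7.5→7.75]: (14.22+13.66)/2 × 0.25 = 3.485
  [7.75→13.75]: (13.66+5.19)/2 × 6 = 56.55
  [13.75→17.75]: (5.19+2.72)/2 × 4 = 15.82
  Sum = 285.1125 mcg/mL·hr
k_e = ln2 / t½ = 0.693147 / 4.3 = 0.1612 hr^-1
Extrapolated tail: C_last / k_e = 2.72 / 0.1612 = 16.873
AUC_0→∞ = 285.1125 + 16.873 = 301.9855 mcg/mL·hr

AUC = 302 mcg/mL·hr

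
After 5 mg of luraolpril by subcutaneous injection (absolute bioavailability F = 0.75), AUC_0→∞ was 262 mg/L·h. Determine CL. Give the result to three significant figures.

CL = 0.0143 L/h

CL = F × Dose / AUC_0→∞
   = 0.75 × 5 / 262 = 0.014313 L/h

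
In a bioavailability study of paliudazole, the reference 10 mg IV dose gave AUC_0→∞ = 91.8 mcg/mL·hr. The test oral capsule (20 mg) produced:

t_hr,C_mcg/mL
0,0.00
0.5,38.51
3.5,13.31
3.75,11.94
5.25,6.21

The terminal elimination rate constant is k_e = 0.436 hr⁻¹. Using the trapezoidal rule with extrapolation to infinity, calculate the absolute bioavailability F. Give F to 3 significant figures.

F = 0.645

Trapezoidal AUC_0→5.25 (oral capsule):
  [0→0.5]: (0.00+38.51)/2 × 0.5 = 9.6275
  [0.5→3.5]: (38.51+13.31)/2 × 3 = 77.73
  [3.5→3.75]: (13.31+11.94)/2 × 0.25 = 3.15625
  [3.75→5.25]: (11.94+6.21)/2 × 1.5 = 13.6125
  Sum = 104.12625 mcg/mL·hr
Tail: C_last/k_e = 6.21/0.436 = 14.243
AUC_0→∞ (oral capsule) = 104.12625 + 14.243 = 118.36925 mcg/mL·hr
F = (AUC_ev/D_ev)/(AUC_iv/D_iv) = (118.36925/20)/(91.8/10) = 5.9184625/9.18 = 0.6447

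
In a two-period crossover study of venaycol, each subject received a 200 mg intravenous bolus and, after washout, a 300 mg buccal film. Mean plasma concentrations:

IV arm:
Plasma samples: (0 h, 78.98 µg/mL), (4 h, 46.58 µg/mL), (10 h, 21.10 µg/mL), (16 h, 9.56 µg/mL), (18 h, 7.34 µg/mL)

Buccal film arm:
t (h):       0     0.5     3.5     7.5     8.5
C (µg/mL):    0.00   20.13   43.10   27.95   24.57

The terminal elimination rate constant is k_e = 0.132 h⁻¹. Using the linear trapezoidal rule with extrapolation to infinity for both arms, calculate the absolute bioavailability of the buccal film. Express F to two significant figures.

Trapezoidal AUC_0→18 (IV):
  [0→4]: (78.98+46.58)/2 × 4 = 251.12
  [4→10]: (46.58+21.10)/2 × 6 = 203.04
  [10→16]: (21.10+9.56)/2 × 6 = 91.98
  [16→18]: (9.56+7.34)/2 × 2 = 16.9
  Sum = 563.04 µg/mL·h
IV tail: 7.34/0.132 = 55.606; AUC_iv,0→∞ = 563.04 + 55.606 = 618.646 µg/mL·h
Trapezoidal AUC_0→8.5 (buccal film):
  [0→0.5]: (0.00+20.13)/2 × 0.5 = 5.0325
  [0.5→3.5]: (20.13+43.10)/2 × 3 = 94.845
  [3.5→7.5]: (43.10+27.95)/2 × 4 = 142.1
  [7.5→8.5]: (27.95+24.57)/2 × 1 = 26.26
  Sum = 268.2375 µg/mL·h
buccal film tail: 24.57/0.132 = 186.136; AUC_ev,0→∞ = 268.2375 + 186.136 = 454.3735 µg/mL·h
F = (AUC_ev/D_ev)/(AUC_iv/D_iv) = (454.3735/300)/(618.646/200) = 1.51458/3.09323 = 0.4896

F = 0.49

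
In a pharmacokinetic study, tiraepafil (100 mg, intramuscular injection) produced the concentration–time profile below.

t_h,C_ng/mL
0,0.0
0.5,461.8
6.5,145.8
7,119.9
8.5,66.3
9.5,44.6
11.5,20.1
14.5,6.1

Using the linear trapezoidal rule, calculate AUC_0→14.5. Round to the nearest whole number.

Trapezoidal AUC_0→14.5:
  [0→0.5]: (0.0+461.8)/2 × 0.5 = 115.45
  [0.5→6.5]: (461.8+145.8)/2 × 6 = 1822.8
  [6.5→7]: (145.8+119.9)/2 × 0.5 = 66.425
  [7→8.5]: (119.9+66.3)/2 × 1.5 = 139.65
  [8.5→9.5]: (66.3+44.6)/2 × 1 = 55.45
  [9.5→11.5]: (44.6+20.1)/2 × 2 = 64.7
  [11.5→14.5]: (20.1+6.1)/2 × 3 = 39.3
  Sum = 2303.775 ng/mL·h

AUC = 2304 ng/mL·h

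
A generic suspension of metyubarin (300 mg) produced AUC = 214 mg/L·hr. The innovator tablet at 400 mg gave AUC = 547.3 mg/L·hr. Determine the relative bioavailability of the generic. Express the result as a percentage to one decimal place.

F_rel = (AUC_test/D_test) / (AUC_ref/D_ref)
      = (214/300) / (547.3/400)
      = 0.713333 / 1.36825 = 0.5213 = 52.13%

F_rel = 52.1%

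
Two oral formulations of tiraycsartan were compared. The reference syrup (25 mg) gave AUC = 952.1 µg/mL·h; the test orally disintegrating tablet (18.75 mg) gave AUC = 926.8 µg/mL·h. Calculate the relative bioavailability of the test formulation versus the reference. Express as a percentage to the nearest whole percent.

F_rel = (AUC_test/D_test) / (AUC_ref/D_ref)
      = (926.8/18.75) / (952.1/25)
      = 49.4293 / 38.084 = 1.2979 = 129.79%

F_rel = 130%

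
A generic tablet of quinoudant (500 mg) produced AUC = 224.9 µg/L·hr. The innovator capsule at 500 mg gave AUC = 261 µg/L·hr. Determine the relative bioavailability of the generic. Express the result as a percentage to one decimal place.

F_rel = 86.2%

F_rel = (AUC_test/D_test) / (AUC_ref/D_ref)
      = (224.9/500) / (261/500)
      = 0.4498 / 0.522 = 0.8617 = 86.17%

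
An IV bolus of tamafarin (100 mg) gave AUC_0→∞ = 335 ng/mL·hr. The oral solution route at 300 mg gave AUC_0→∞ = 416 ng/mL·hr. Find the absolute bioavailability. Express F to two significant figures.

F = 0.41

F = (AUC_ev / D_ev) / (AUC_iv / D_iv)
  = (416/300) / (335/100)
  = 1.38667 / 3.35 = 0.4139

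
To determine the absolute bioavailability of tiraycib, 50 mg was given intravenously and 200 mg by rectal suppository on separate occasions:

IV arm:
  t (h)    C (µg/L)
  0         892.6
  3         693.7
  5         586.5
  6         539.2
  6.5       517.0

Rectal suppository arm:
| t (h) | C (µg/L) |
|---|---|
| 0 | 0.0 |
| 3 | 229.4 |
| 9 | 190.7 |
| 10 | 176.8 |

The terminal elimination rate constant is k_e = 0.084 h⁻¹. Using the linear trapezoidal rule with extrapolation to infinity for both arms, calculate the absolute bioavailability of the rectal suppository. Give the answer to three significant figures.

Trapezoidal AUC_0→6.5 (IV):
  [0→3]: (892.6+693.7)/2 × 3 = 2379.45
  [3→5]: (693.7+586.5)/2 × 2 = 1280.2
  [5→6]: (586.5+539.2)/2 × 1 = 562.85
  [6→6.5]: (539.2+517.0)/2 × 0.5 = 264.05
  Sum = 4486.55 µg/L·h
IV tail: 517.0/0.084 = 6154.762; AUC_iv,0→∞ = 4486.55 + 6154.762 = 10641.312 µg/L·h
Trapezoidal AUC_0→10 (rectal suppository):
  [0→3]: (0.0+229.4)/2 × 3 = 344.1
  [3→9]: (229.4+190.7)/2 × 6 = 1260.3
  [9→10]: (190.7+176.8)/2 × 1 = 183.75
  Sum = 1788.15 µg/L·h
rectal suppository tail: 176.8/0.084 = 2104.762; AUC_ev,0→∞ = 1788.15 + 2104.762 = 3892.912 µg/L·h
F = (AUC_ev/D_ev)/(AUC_iv/D_iv) = (3892.912/200)/(10641.312/50) = 19.46456/212.82624 = 0.0915

F = 0.0915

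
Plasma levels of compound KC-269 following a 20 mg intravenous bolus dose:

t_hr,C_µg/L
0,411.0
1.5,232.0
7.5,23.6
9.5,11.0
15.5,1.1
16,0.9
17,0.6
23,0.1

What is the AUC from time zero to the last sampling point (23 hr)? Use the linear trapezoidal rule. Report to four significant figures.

AUC = 1323 µg/L·hr

Trapezoidal AUC_0→23:
  [0→1.5]: (411.0+232.0)/2 × 1.5 = 482.25
  [1.5→7.5]: (232.0+23.6)/2 × 6 = 766.8
  [7.5→9.5]: (23.6+11.0)/2 × 2 = 34.6
  [9.5→15.5]: (11.0+1.1)/2 × 6 = 36.3
  [15.5→16]: (1.1+0.9)/2 × 0.5 = 0.5
  [16→17]: (0.9+0.6)/2 × 1 = 0.75
  [17→23]: (0.6+0.1)/2 × 6 = 2.1
  Sum = 1323.3 µg/L·hr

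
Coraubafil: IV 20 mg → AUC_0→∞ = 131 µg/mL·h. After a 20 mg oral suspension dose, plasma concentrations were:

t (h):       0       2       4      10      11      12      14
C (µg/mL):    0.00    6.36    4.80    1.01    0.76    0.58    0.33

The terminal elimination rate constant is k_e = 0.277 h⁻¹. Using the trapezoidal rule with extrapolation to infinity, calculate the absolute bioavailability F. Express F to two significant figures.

F = 0.29

Trapezoidal AUC_0→14 (oral suspension):
  [0→2]: (0.00+6.36)/2 × 2 = 6.36
  [2→4]: (6.36+4.80)/2 × 2 = 11.16
  [4→10]: (4.80+1.01)/2 × 6 = 17.43
  [10→11]: (1.01+0.76)/2 × 1 = 0.885
  [11→12]: (0.76+0.58)/2 × 1 = 0.67
  [12→14]: (0.58+0.33)/2 × 2 = 0.91
  Sum = 37.415 µg/mL·h
Tail: C_last/k_e = 0.33/0.277 = 1.191
AUC_0→∞ (oral suspension) = 37.415 + 1.191 = 38.606 µg/mL·h
F = (AUC_ev/D_ev)/(AUC_iv/D_iv) = (38.606/20)/(131/20) = 1.9303/6.55 = 0.2947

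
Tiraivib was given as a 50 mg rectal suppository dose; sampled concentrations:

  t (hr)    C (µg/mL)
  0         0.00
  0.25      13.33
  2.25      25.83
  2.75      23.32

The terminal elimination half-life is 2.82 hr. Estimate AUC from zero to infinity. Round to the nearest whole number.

Trapezoidal AUC_0→2.75:
  [0→0.25]: (0.00+13.33)/2 × 0.25 = 1.66625
  [0.25→2.25]: (13.33+25.83)/2 × 2 = 39.16
  [2.25→2.75]: (25.83+23.32)/2 × 0.5 = 12.2875
  Sum = 53.11375 µg/mL·hr
k_e = ln2 / t½ = 0.693147 / 2.82 = 0.2458 hr^-1
Extrapolated tail: C_last / k_e = 23.32 / 0.2458 = 94.874
AUC_0→∞ = 53.11375 + 94.874 = 147.98775 µg/mL·hr

AUC = 148 µg/mL·hr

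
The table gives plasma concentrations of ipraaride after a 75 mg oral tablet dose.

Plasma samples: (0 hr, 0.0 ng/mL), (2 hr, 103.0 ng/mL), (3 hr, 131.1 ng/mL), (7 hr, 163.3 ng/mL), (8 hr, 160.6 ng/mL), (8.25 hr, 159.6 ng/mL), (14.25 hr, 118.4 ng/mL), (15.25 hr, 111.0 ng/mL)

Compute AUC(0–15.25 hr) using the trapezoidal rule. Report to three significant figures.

AUC = 1960 ng/mL·hr

Trapezoidal AUC_0→15.25:
  [0→2]: (0.0+103.0)/2 × 2 = 103.0
  [2→3]: (103.0+131.1)/2 × 1 = 117.05
  [3→7]: (131.1+163.3)/2 × 4 = 588.8
  [7→8]: (163.3+160.6)/2 × 1 = 161.95
  [8→8.25]: (160.6+159.6)/2 × 0.25 = 40.025
  [8.25→14.25]: (159.6+118.4)/2 × 6 = 834.0
  [14.25→15.25]: (118.4+111.0)/2 × 1 = 114.7
  Sum = 1959.525 ng/mL·hr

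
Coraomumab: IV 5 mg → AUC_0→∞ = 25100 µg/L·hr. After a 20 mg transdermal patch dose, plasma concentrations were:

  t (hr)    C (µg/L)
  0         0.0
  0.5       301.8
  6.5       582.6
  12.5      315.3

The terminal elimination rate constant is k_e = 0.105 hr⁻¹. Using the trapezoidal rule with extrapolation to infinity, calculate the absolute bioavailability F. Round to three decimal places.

Trapezoidal AUC_0→12.5 (transdermal patch):
  [0→0.5]: (0.0+301.8)/2 × 0.5 = 75.45
  [0.5→6.5]: (301.8+582.6)/2 × 6 = 2653.2
  [6.5→12.5]: (582.6+315.3)/2 × 6 = 2693.7
  Sum = 5422.35 µg/L·hr
Tail: C_last/k_e = 315.3/0.105 = 3002.857
AUC_0→∞ (transdermal patch) = 5422.35 + 3002.857 = 8425.207 µg/L·hr
F = (AUC_ev/D_ev)/(AUC_iv/D_iv) = (8425.207/20)/(25100/5) = 421.26035/5020 = 0.0839

F = 0.084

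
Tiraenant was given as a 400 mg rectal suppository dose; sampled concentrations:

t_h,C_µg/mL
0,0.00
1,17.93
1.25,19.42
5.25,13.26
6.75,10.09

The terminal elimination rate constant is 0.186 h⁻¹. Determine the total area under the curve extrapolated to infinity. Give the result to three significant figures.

AUC = 151 µg/mL·h

Trapezoidal AUC_0→6.75:
  [0→1]: (0.00+17.93)/2 × 1 = 8.965
  [1→1.25]: (17.93+19.42)/2 × 0.25 = 4.66875
  [1.25→5.25]: (19.42+13.26)/2 × 4 = 65.36
  [5.25→6.75]: (13.26+10.09)/2 × 1.5 = 17.5125
  Sum = 96.50625 µg/mL·h
Extrapolated tail: C_last / k_e = 10.09 / 0.186 = 54.247
AUC_0→∞ = 96.50625 + 54.247 = 150.75325 µg/mL·h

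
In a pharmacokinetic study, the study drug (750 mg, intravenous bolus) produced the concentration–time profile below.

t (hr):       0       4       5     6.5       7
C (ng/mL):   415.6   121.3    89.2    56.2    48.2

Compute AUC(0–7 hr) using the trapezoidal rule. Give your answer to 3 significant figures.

Trapezoidal AUC_0→7:
  [0→4]: (415.6+121.3)/2 × 4 = 1073.8
  [4→5]: (121.3+89.2)/2 × 1 = 105.25
  [5→6.5]: (89.2+56.2)/2 × 1.5 = 109.05
  [6.5→7]: (56.2+48.2)/2 × 0.5 = 26.1
  Sum = 1314.2 ng/mL·hr

AUC = 1310 ng/mL·hr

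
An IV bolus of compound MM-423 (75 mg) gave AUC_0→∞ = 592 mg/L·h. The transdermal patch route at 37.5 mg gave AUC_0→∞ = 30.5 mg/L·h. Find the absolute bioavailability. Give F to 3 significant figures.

F = (AUC_ev / D_ev) / (AUC_iv / D_iv)
  = (30.5/37.5) / (592/75)
  = 0.813333 / 7.89333 = 0.1030

F = 0.103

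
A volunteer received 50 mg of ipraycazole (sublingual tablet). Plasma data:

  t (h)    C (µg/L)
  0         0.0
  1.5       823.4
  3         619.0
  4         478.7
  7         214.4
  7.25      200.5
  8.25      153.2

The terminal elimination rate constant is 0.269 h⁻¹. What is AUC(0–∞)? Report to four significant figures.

AUC = 4086 µg/L·h

Trapezoidal AUC_0→8.25:
  [0→1.5]: (0.0+823.4)/2 × 1.5 = 617.55
  [1.5→3]: (823.4+619.0)/2 × 1.5 = 1081.8
  [3→4]: (619.0+478.7)/2 × 1 = 548.85
  [4→7]: (478.7+214.4)/2 × 3 = 1039.65
  [7→7.25]: (214.4+200.5)/2 × 0.25 = 51.8625
  [7.25→8.25]: (200.5+153.2)/2 × 1 = 176.85
  Sum = 3516.5625 µg/L·h
Extrapolated tail: C_last / k_e = 153.2 / 0.269 = 569.517
AUC_0→∞ = 3516.5625 + 569.517 = 4086.0795 µg/L·h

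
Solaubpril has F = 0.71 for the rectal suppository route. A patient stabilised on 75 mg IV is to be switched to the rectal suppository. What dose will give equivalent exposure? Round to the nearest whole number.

D_rectal = 106 mg

For equal systemic exposure: F × D_ev = D_iv
D_ev = D_iv / F = 75 / 0.71 = 105.634 mg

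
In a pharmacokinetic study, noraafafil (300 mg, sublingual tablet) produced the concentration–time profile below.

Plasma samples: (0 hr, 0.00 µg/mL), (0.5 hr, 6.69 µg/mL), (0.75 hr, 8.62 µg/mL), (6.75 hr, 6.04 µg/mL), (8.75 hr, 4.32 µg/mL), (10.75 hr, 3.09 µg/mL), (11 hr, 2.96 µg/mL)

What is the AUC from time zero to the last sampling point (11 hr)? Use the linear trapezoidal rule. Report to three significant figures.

Trapezoidal AUC_0→11:
  [0→0.5]: (0.00+6.69)/2 × 0.5 = 1.6725
  [0.5→0.75]: (6.69+8.62)/2 × 0.25 = 1.91375
  [0.75→6.75]: (8.62+6.04)/2 × 6 = 43.98
  [6.75→8.75]: (6.04+4.32)/2 × 2 = 10.36
  [8.75→10.75]: (4.32+3.09)/2 × 2 = 7.41
  [10.75→11]: (3.09+2.96)/2 × 0.25 = 0.75625
  Sum = 66.0925 µg/mL·hr

AUC = 66.1 µg/mL·hr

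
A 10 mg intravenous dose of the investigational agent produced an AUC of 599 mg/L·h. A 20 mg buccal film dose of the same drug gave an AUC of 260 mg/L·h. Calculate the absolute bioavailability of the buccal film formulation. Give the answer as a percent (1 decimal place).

F = (AUC_ev / D_ev) / (AUC_iv / D_iv)
  = (260/20) / (599/10)
  = 13 / 59.9 = 0.2170
  = 21.70%

F = 21.7%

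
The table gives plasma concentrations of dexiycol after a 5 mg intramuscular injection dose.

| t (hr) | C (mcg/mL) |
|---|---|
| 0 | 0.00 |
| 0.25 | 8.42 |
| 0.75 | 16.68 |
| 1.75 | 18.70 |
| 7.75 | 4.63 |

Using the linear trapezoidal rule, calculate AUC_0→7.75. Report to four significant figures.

AUC = 95.01 mcg/mL·hr

Trapezoidal AUC_0→7.75:
  [0→0.25]: (0.00+8.42)/2 × 0.25 = 1.0525
  [0.25→0.75]: (8.42+16.68)/2 × 0.5 = 6.275
  [0.75→1.75]: (16.68+18.70)/2 × 1 = 17.69
  [1.75→7.75]: (18.70+4.63)/2 × 6 = 69.99
  Sum = 95.0075 mcg/mL·hr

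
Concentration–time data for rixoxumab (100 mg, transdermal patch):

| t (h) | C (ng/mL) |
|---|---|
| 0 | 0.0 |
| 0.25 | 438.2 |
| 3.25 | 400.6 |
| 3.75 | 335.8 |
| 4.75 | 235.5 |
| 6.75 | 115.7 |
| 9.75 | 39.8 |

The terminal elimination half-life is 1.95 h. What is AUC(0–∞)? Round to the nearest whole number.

AUC = 2479 ng/mL·h

Trapezoidal AUC_0→9.75:
  [0→0.25]: (0.0+438.2)/2 × 0.25 = 54.775
  [0.25→3.25]: (438.2+400.6)/2 × 3 = 1258.2
  [3.25→3.75]: (400.6+335.8)/2 × 0.5 = 184.1
  [3.75→4.75]: (335.8+235.5)/2 × 1 = 285.65
  [4.75→6.75]: (235.5+115.7)/2 × 2 = 351.2
  [6.75→9.75]: (115.7+39.8)/2 × 3 = 233.25
  Sum = 2367.175 ng/mL·h
k_e = ln2 / t½ = 0.693147 / 1.95 = 0.3555 h^-1
Extrapolated tail: C_last / k_e = 39.8 / 0.3555 = 111.955
AUC_0→∞ = 2367.175 + 111.955 = 2479.13 ng/mL·h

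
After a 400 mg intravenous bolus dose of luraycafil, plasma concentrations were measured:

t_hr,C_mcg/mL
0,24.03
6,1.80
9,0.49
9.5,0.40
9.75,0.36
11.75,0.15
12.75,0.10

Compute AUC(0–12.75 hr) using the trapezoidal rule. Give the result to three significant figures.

Trapezoidal AUC_0→12.75:
  [0→6]: (24.03+1.80)/2 × 6 = 77.49
  [6→9]: (1.80+0.49)/2 × 3 = 3.435
  [9→9.5]: (0.49+0.40)/2 × 0.5 = 0.2225
  [9.5→9.75]: (0.40+0.36)/2 × 0.25 = 0.095
  [9.75→11.75]: (0.36+0.15)/2 × 2 = 0.51
  [11.75→12.75]: (0.15+0.10)/2 × 1 = 0.125
  Sum = 81.8775 mcg/mL·hr

AUC = 81.9 mcg/mL·hr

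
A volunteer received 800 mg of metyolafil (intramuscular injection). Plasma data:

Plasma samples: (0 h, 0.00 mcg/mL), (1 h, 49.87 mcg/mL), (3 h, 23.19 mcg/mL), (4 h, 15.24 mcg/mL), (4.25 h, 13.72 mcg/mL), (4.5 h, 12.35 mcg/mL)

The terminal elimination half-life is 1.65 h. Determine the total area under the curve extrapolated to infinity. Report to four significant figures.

Trapezoidal AUC_0→4.5:
  [0→1]: (0.00+49.87)/2 × 1 = 24.935
  [1→3]: (49.87+23.19)/2 × 2 = 73.06
  [3→4]: (23.19+15.24)/2 × 1 = 19.215
  [4→4.25]: (15.24+13.72)/2 × 0.25 = 3.62
  [4.25→4.5]: (13.72+12.35)/2 × 0.25 = 3.25875
  Sum = 124.08875 mcg/mL·h
k_e = ln2 / t½ = 0.693147 / 1.65 = 0.4201 h^-1
Extrapolated tail: C_last / k_e = 12.35 / 0.4201 = 29.398
AUC_0→∞ = 124.08875 + 29.398 = 153.48675 mcg/mL·h

AUC = 153.5 mcg/mL·h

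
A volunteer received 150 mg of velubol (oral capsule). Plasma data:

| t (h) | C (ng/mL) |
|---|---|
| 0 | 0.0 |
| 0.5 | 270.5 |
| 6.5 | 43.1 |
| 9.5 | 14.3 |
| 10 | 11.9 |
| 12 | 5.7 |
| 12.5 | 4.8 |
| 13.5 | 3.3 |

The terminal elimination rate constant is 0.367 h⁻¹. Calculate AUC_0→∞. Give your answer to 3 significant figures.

AUC = 1130 ng/mL·h

Trapezoidal AUC_0→13.5:
  [0→0.5]: (0.0+270.5)/2 × 0.5 = 67.625
  [0.5→6.5]: (270.5+43.1)/2 × 6 = 940.8
  [6.5→9.5]: (43.1+14.3)/2 × 3 = 86.1
  [9.5→10]: (14.3+11.9)/2 × 0.5 = 6.55
  [10→12]: (11.9+5.7)/2 × 2 = 17.6
  [12→12.5]: (5.7+4.8)/2 × 0.5 = 2.625
  [12.5→13.5]: (4.8+3.3)/2 × 1 = 4.05
  Sum = 1125.35 ng/mL·h
Extrapolated tail: C_last / k_e = 3.3 / 0.367 = 8.992
AUC_0→∞ = 1125.35 + 8.992 = 1134.342 ng/mL·h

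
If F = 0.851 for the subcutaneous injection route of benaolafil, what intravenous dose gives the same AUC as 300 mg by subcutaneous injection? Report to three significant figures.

Systemic exposure from an extravascular dose = F × D_ev, so the equivalent IV dose is F × D_ev.
D_iv = F × D_ev = 0.851 × 300 = 255.3 mg

D_iv = 255 mg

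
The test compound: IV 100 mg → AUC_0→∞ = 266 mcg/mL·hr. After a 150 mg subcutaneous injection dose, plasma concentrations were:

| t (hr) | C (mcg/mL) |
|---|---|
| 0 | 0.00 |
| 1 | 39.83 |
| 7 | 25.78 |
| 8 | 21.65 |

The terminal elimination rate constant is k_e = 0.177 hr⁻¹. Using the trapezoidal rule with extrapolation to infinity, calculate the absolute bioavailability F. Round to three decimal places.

F = 0.909

Trapezoidal AUC_0→8 (subcutaneous injection):
  [0→1]: (0.00+39.83)/2 × 1 = 19.915
  [1→7]: (39.83+25.78)/2 × 6 = 196.83
  [7→8]: (25.78+21.65)/2 × 1 = 23.715
  Sum = 240.46 mcg/mL·hr
Tail: C_last/k_e = 21.65/0.177 = 122.316
AUC_0→∞ (subcutaneous injection) = 240.46 + 122.316 = 362.776 mcg/mL·hr
F = (AUC_ev/D_ev)/(AUC_iv/D_iv) = (362.776/150)/(266/100) = 2.41851/2.66 = 0.9092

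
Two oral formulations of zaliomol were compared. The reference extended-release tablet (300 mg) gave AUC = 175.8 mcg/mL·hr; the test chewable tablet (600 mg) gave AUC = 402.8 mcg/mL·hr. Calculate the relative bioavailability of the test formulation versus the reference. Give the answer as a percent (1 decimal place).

F_rel = 114.6%

F_rel = (AUC_test/D_test) / (AUC_ref/D_ref)
      = (402.8/600) / (175.8/300)
      = 0.671333 / 0.586 = 1.1456 = 114.56%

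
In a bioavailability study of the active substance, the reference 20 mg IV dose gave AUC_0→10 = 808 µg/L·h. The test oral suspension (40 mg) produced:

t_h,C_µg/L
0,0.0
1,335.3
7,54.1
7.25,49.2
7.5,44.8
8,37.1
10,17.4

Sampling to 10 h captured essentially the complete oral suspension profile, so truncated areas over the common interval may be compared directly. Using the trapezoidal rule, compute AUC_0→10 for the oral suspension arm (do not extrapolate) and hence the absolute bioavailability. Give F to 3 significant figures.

F = 0.888

Trapezoidal AUC_0→10 (oral suspension):
  [0→1]: (0.0+335.3)/2 × 1 = 167.65
  [1→7]: (335.3+54.1)/2 × 6 = 1168.2
  [7→7.25]: (54.1+49.2)/2 × 0.25 = 12.9125
  [7.25→7.5]: (49.2+44.8)/2 × 0.25 = 11.75
  [7.5→8]: (44.8+37.1)/2 × 0.5 = 20.475
  [8→10]: (37.1+17.4)/2 × 2 = 54.5
  Sum = 1435.4875 µg/L·h
F = (AUC_ev/D_ev)/(AUC_iv/D_iv) = (1435.4875/40)/(808/20) = 35.8872/40.4 = 0.8883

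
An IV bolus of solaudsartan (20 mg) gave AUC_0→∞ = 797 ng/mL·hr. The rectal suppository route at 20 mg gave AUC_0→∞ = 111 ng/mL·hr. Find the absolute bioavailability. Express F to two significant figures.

F = 0.14

F = (AUC_ev / D_ev) / (AUC_iv / D_iv)
  = (111/20) / (797/20)
  = 5.55 / 39.85 = 0.1393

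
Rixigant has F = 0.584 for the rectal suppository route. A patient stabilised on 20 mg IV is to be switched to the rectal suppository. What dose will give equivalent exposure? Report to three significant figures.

For equal systemic exposure: F × D_ev = D_iv
D_ev = D_iv / F = 20 / 0.584 = 34.2466 mg

D_rectal = 34.2 mg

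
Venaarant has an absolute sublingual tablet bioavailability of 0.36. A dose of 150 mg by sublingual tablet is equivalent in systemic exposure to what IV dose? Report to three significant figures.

Systemic exposure from an extravascular dose = F × D_ev, so the equivalent IV dose is F × D_ev.
D_iv = F × D_ev = 0.36 × 150 = 54 mg

D_iv = 54.0 mg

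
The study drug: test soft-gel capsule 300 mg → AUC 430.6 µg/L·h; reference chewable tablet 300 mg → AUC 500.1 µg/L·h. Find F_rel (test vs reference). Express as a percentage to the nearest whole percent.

F_rel = (AUC_test/D_test) / (AUC_ref/D_ref)
      = (430.6/300) / (500.1/300)
      = 1.43533 / 1.667 = 0.8610 = 86.10%

F_rel = 86%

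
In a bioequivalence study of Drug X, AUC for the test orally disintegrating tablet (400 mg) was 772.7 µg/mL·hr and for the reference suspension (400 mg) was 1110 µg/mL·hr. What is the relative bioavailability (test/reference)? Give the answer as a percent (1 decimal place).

F_rel = (AUC_test/D_test) / (AUC_ref/D_ref)
      = (772.7/400) / (1110/400)
      = 1.93175 / 2.775 = 0.6961 = 69.61%

F_rel = 69.6%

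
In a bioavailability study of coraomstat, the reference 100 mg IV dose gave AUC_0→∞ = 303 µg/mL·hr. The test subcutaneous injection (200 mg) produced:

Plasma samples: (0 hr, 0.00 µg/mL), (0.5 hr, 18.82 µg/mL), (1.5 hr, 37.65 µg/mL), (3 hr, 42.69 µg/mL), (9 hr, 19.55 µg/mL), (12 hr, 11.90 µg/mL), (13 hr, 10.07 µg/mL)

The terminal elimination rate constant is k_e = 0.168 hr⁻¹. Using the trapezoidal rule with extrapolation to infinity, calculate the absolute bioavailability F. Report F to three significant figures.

Trapezoidal AUC_0→13 (subcutaneous injection):
  [0→0.5]: (0.00+18.82)/2 × 0.5 = 4.705
  [0.5→1.5]: (18.82+37.65)/2 × 1 = 28.235
  [1.5→3]: (37.65+42.69)/2 × 1.5 = 60.255
  [3→9]: (42.69+19.55)/2 × 6 = 186.72
  [9→12]: (19.55+11.90)/2 × 3 = 47.175
  [12→13]: (11.90+10.07)/2 × 1 = 10.985
  Sum = 338.075 µg/mL·hr
Tail: C_last/k_e = 10.07/0.168 = 59.940
AUC_0→∞ (subcutaneous injection) = 338.075 + 59.940 = 398.015 µg/mL·hr
F = (AUC_ev/D_ev)/(AUC_iv/D_iv) = (398.015/200)/(303/100) = 1.990075/3.03 = 0.6568

F = 0.657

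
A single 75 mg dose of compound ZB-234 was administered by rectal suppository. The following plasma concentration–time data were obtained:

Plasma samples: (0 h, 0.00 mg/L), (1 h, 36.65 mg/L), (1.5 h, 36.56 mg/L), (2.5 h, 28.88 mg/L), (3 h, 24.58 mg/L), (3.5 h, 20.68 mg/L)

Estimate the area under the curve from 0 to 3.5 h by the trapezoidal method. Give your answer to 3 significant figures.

Trapezoidal AUC_0→3.5:
  [0→1]: (0.00+36.65)/2 × 1 = 18.325
  [1→1.5]: (36.65+36.56)/2 × 0.5 = 18.3025
  [1.5→2.5]: (36.56+28.88)/2 × 1 = 32.72
  [2.5→3]: (28.88+24.58)/2 × 0.5 = 13.365
  [3→3.5]: (24.58+20.68)/2 × 0.5 = 11.315
  Sum = 94.0275 mg/L·h

AUC = 94.0 mg/L·h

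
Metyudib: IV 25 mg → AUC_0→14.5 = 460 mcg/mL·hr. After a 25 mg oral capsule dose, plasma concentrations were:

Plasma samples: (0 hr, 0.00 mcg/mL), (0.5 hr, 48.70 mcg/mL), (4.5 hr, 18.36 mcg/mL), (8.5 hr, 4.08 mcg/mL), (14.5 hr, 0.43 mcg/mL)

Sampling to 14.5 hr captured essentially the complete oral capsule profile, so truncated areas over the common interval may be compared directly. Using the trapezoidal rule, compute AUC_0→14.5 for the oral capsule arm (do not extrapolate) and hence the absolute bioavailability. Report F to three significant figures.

Trapezoidal AUC_0→14.5 (oral capsule):
  [0→0.5]: (0.00+48.70)/2 × 0.5 = 12.175
  [0.5→4.5]: (48.70+18.36)/2 × 4 = 134.12
  [4.5→8.5]: (18.36+4.08)/2 × 4 = 44.88
  [8.5→14.5]: (4.08+0.43)/2 × 6 = 13.53
  Sum = 204.705 mcg/mL·hr
F = (AUC_ev/D_ev)/(AUC_iv/D_iv) = (204.705/25)/(460/25) = 8.1882/18.4 = 0.4450

F = 0.445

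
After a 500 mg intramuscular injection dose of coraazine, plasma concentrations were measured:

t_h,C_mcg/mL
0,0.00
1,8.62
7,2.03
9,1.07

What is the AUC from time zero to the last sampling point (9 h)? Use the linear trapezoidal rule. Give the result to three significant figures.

Trapezoidal AUC_0→9:
  [0→1]: (0.00+8.62)/2 × 1 = 4.31
  [1→7]: (8.62+2.03)/2 × 6 = 31.95
  [7→9]: (2.03+1.07)/2 × 2 = 3.1
  Sum = 39.36 mcg/mL·h

AUC = 39.4 mcg/mL·h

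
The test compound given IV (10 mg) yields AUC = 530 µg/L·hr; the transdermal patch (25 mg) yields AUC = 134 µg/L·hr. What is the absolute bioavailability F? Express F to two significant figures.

F = 0.10

F = (AUC_ev / D_ev) / (AUC_iv / D_iv)
  = (134/25) / (530/10)
  = 5.36 / 53 = 0.1011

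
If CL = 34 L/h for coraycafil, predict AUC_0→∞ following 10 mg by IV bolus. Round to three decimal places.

AUC_0→∞ = Dose_iv / CL
        = 10 / 34 = 0.294118 mg/L·h

AUC = 0.294 mg/L·h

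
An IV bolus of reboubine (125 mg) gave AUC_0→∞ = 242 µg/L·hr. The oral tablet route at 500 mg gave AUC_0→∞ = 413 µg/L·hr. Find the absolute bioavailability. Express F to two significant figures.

F = 0.43

F = (AUC_ev / D_ev) / (AUC_iv / D_iv)
  = (413/500) / (242/125)
  = 0.826 / 1.936 = 0.4267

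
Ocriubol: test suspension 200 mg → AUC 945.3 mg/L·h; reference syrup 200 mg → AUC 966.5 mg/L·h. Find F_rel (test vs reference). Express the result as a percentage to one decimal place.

F_rel = 97.8%

F_rel = (AUC_test/D_test) / (AUC_ref/D_ref)
      = (945.3/200) / (966.5/200)
      = 4.7265 / 4.8325 = 0.9781 = 97.81%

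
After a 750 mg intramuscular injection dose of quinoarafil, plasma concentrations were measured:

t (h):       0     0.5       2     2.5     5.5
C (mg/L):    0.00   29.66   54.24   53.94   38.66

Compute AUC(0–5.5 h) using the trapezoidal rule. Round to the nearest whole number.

Trapezoidal AUC_0→5.5:
  [0→0.5]: (0.00+29.66)/2 × 0.5 = 7.415
  [0.5→2]: (29.66+54.24)/2 × 1.5 = 62.925
  [2→2.5]: (54.24+53.94)/2 × 0.5 = 27.045
  [2.5→5.5]: (53.94+38.66)/2 × 3 = 138.9
  Sum = 236.285 mg/L·h

AUC = 236 mg/L·h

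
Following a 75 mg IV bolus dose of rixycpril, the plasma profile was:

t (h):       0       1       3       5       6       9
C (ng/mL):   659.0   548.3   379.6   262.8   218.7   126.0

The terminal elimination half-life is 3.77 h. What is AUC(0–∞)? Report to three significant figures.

Trapezoidal AUC_0→9:
  [0→1]: (659.0+548.3)/2 × 1 = 603.65
  [1→3]: (548.3+379.6)/2 × 2 = 927.9
  [3→5]: (379.6+262.8)/2 × 2 = 642.4
  [5→6]: (262.8+218.7)/2 × 1 = 240.75
  [6→9]: (218.7+126.0)/2 × 3 = 517.05
  Sum = 2931.75 ng/mL·h
k_e = ln2 / t½ = 0.693147 / 3.77 = 0.1839 h^-1
Extrapolated tail: C_last / k_e = 126.0 / 0.1839 = 685.155
AUC_0→∞ = 2931.75 + 685.155 = 3616.905 ng/mL·h

AUC = 3620 ng/mL·h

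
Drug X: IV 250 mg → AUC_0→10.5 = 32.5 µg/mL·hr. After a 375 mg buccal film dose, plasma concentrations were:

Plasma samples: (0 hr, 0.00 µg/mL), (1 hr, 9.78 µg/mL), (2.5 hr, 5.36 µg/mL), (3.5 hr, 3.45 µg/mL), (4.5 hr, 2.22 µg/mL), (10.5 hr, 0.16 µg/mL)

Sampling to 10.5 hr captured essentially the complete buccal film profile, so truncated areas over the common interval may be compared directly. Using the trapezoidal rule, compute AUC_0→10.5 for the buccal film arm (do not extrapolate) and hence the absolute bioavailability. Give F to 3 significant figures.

Trapezoidal AUC_0→10.5 (buccal film):
  [0→1]: (0.00+9.78)/2 × 1 = 4.89
  [1→2.5]: (9.78+5.36)/2 × 1.5 = 11.355
  [2.5→3.5]: (5.36+3.45)/2 × 1 = 4.405
  [3.5→4.5]: (3.45+2.22)/2 × 1 = 2.835
  [4.5→10.5]: (2.22+0.16)/2 × 6 = 7.14
  Sum = 30.625 µg/mL·hr
F = (AUC_ev/D_ev)/(AUC_iv/D_iv) = (30.625/375)/(32.5/250) = 0.0816667/0.13 = 0.6282

F = 0.628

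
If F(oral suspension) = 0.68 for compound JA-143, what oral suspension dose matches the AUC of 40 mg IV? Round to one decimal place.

D_oral = 58.8 mg

For equal systemic exposure: F × D_ev = D_iv
D_ev = D_iv / F = 40 / 0.68 = 58.8235 mg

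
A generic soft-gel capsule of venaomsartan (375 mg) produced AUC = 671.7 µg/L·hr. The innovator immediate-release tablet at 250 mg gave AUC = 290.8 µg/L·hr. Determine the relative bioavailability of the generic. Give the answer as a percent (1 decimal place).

F_rel = 154.0%

F_rel = (AUC_test/D_test) / (AUC_ref/D_ref)
      = (671.7/375) / (290.8/250)
      = 1.7912 / 1.1632 = 1.5399 = 153.99%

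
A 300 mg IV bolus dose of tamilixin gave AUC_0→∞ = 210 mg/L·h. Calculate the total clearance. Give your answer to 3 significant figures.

CL = Dose_iv / AUC_0→∞
   = 300 / 210 = 1.42857 L/h

CL = 1.43 L/h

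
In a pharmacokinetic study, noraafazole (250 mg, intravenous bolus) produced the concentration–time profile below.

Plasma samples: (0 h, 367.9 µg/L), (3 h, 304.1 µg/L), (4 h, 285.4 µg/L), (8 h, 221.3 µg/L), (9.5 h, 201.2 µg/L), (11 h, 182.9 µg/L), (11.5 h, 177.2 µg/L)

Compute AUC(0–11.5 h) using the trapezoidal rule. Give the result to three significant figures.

AUC = 3010 µg/L·h

Trapezoidal AUC_0→11.5:
  [0→3]: (367.9+304.1)/2 × 3 = 1008.0
  [3→4]: (304.1+285.4)/2 × 1 = 294.75
  [4→8]: (285.4+221.3)/2 × 4 = 1013.4
  [8→9.5]: (221.3+201.2)/2 × 1.5 = 316.875
  [9.5→11]: (201.2+182.9)/2 × 1.5 = 288.075
  [11→11.5]: (182.9+177.2)/2 × 0.5 = 90.025
  Sum = 3011.125 µg/L·h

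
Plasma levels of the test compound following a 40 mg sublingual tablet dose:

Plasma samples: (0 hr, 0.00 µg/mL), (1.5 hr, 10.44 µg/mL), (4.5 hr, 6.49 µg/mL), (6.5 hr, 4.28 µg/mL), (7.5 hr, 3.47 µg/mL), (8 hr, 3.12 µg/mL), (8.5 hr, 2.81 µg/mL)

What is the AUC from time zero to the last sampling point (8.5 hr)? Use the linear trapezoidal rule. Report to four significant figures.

Trapezoidal AUC_0→8.5:
  [0→1.5]: (0.00+10.44)/2 × 1.5 = 7.83
  [1.5→4.5]: (10.44+6.49)/2 × 3 = 25.395
  [4.5→6.5]: (6.49+4.28)/2 × 2 = 10.77
  [6.5→7.5]: (4.28+3.47)/2 × 1 = 3.875
  [7.5→8]: (3.47+3.12)/2 × 0.5 = 1.6475
  [8→8.5]: (3.12+2.81)/2 × 0.5 = 1.4825
  Sum = 51.0 µg/mL·hr

AUC = 51.00 µg/mL·hr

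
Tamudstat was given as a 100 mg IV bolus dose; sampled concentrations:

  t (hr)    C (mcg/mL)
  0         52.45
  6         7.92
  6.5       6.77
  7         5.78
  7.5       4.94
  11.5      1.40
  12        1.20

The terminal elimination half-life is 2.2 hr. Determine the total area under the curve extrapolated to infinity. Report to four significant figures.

Trapezoidal AUC_0→12:
  [0→6]: (52.45+7.92)/2 × 6 = 181.11
  [6→6.5]: (7.92+6.77)/2 × 0.5 = 3.6725
  [6.5→7]: (6.77+5.78)/2 × 0.5 = 3.1375
  [7→7.5]: (5.78+4.94)/2 × 0.5 = 2.68
  [7.5→11.5]: (4.94+1.40)/2 × 4 = 12.68
  [11.5→12]: (1.40+1.20)/2 × 0.5 = 0.65
  Sum = 203.93 mcg/mL·hr
k_e = ln2 / t½ = 0.693147 / 2.2 = 0.3151 hr^-1
Extrapolated tail: C_last / k_e = 1.20 / 0.3151 = 3.808
AUC_0→∞ = 203.93 + 3.808 = 207.738 mcg/mL·hr

AUC = 207.7 mcg/mL·hr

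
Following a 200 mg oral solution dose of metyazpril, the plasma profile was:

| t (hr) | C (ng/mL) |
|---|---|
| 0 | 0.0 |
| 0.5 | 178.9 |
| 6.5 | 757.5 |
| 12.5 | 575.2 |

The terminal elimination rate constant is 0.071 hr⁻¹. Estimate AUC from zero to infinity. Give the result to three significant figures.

Trapezoidal AUC_0→12.5:
  [0→0.5]: (0.0+178.9)/2 × 0.5 = 44.725
  [0.5→6.5]: (178.9+757.5)/2 × 6 = 2809.2
  [6.5→12.5]: (757.5+575.2)/2 × 6 = 3998.1
  Sum = 6852.025 ng/mL·hr
Extrapolated tail: C_last / k_e = 575.2 / 0.071 = 8101.408
AUC_0→∞ = 6852.025 + 8101.408 = 14953.433 ng/mL·hr

AUC = 15000 ng/mL·hr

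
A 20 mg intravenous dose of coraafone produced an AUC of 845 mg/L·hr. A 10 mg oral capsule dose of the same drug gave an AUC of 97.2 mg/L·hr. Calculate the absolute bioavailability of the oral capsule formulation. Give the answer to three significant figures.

F = (AUC_ev / D_ev) / (AUC_iv / D_iv)
  = (97.2/10) / (845/20)
  = 9.72 / 42.25 = 0.2301

F = 0.230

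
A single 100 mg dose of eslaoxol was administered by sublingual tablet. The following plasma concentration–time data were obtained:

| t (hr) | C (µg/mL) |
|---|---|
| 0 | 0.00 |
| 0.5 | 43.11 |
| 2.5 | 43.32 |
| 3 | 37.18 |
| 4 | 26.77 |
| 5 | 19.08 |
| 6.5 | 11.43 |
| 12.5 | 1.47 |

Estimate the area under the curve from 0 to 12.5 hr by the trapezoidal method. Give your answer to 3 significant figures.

Trapezoidal AUC_0→12.5:
  [0→0.5]: (0.00+43.11)/2 × 0.5 = 10.7775
  [0.5→2.5]: (43.11+43.32)/2 × 2 = 86.43
  [2.5→3]: (43.32+37.18)/2 × 0.5 = 20.125
  [3→4]: (37.18+26.77)/2 × 1 = 31.975
  [4→5]: (26.77+19.08)/2 × 1 = 22.925
  [5→6.5]: (19.08+11.43)/2 × 1.5 = 22.8825
  [6.5→12.5]: (11.43+1.47)/2 × 6 = 38.7
  Sum = 233.815 µg/mL·hr

AUC = 234 µg/mL·hr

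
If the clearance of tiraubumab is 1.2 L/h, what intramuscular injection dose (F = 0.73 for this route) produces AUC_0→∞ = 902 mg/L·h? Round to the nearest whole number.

Dose = CL × AUC_0→∞ / F
     = 1.2 × 902 / 0.73 = 1482.74 mg

Dose = 1483 mg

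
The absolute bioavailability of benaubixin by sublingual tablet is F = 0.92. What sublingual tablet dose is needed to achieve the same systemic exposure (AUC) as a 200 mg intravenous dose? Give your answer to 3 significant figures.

For equal systemic exposure: F × D_ev = D_iv
D_ev = D_iv / F = 200 / 0.92 = 217.391 mg

D_sublingual = 217 mg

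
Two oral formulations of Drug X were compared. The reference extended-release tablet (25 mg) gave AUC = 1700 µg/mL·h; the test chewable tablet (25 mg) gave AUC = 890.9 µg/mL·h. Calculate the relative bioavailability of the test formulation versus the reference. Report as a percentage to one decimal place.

F_rel = 52.4%

F_rel = (AUC_test/D_test) / (AUC_ref/D_ref)
      = (890.9/25) / (1700/25)
      = 35.636 / 68 = 0.5241 = 52.41%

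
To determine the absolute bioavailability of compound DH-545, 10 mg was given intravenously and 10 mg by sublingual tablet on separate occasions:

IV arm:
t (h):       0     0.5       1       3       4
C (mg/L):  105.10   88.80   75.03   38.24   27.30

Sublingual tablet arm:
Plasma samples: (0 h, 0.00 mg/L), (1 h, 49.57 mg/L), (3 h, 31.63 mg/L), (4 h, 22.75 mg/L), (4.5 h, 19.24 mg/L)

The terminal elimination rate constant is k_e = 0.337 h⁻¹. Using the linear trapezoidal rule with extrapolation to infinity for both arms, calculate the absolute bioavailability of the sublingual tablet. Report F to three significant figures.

F = 0.634

Trapezoidal AUC_0→4 (IV):
  [0→0.5]: (105.10+88.80)/2 × 0.5 = 48.475
  [0.5→1]: (88.80+75.03)/2 × 0.5 = 40.9575
  [1→3]: (75.03+38.24)/2 × 2 = 113.27
  [3→4]: (38.24+27.30)/2 × 1 = 32.77
  Sum = 235.4725 mg/L·h
IV tail: 27.30/0.337 = 81.009; AUC_iv,0→∞ = 235.4725 + 81.009 = 316.4815 mg/L·h
Trapezoidal AUC_0→4.5 (sublingual tablet):
  [0→1]: (0.00+49.57)/2 × 1 = 24.785
  [1→3]: (49.57+31.63)/2 × 2 = 81.2
  [3→4]: (31.63+22.75)/2 × 1 = 27.19
  [4→4.5]: (22.75+19.24)/2 × 0.5 = 10.4975
  Sum = 143.6725 mg/L·h
sublingual tablet tail: 19.24/0.337 = 57.092; AUC_ev,0→∞ = 143.6725 + 57.092 = 200.7645 mg/L·h
F = (AUC_ev/D_ev)/(AUC_iv/D_iv) = (200.7645/10)/(316.4815/10) = 20.07645/31.64815 = 0.6344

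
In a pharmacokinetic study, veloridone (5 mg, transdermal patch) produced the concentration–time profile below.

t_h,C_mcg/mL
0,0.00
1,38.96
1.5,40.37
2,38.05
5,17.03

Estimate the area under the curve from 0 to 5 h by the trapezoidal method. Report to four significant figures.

AUC = 141.5 mcg/mL·h

Trapezoidal AUC_0→5:
  [0→1]: (0.00+38.96)/2 × 1 = 19.48
  [1→1.5]: (38.96+40.37)/2 × 0.5 = 19.8325
  [1.5→2]: (40.37+38.05)/2 × 0.5 = 19.605
  [2→5]: (38.05+17.03)/2 × 3 = 82.62
  Sum = 141.5375 mcg/mL·h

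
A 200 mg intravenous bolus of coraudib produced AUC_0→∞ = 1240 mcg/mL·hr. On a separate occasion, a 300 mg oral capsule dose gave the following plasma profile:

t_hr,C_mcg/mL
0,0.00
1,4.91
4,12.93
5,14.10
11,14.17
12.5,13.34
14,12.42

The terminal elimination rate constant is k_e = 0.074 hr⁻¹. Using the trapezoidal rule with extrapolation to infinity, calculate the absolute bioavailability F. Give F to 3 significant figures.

F = 0.180

Trapezoidal AUC_0→14 (oral capsule):
  [0→1]: (0.00+4.91)/2 × 1 = 2.455
  [1→4]: (4.91+12.93)/2 × 3 = 26.76
  [4→5]: (12.93+14.10)/2 × 1 = 13.515
  [5→11]: (14.10+14.17)/2 × 6 = 84.81
  [11→12.5]: (14.17+13.34)/2 × 1.5 = 20.6325
  [12.5→14]: (13.34+12.42)/2 × 1.5 = 19.32
  Sum = 167.4925 mcg/mL·hr
Tail: C_last/k_e = 12.42/0.074 = 167.838
AUC_0→∞ (oral capsule) = 167.4925 + 167.838 = 335.3305 mcg/mL·hr
F = (AUC_ev/D_ev)/(AUC_iv/D_iv) = (335.3305/300)/(1240/200) = 1.11777/6.2 = 0.1803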